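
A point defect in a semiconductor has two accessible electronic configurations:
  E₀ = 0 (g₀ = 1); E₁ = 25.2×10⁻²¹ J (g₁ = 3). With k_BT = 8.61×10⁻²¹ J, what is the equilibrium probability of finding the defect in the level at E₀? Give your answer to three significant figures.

Eᵢ/kT = 0, 2.9268.
Z = Σ gᵢe^(−Eᵢ/kT) = 1·e^(−0) + 3·e^(−2.9268) = 1.0000 + 0.16070 = 1.1607.
P₀ = g₀ e^(−E₀/kT) / Z = 1.0000/1.1607 = 0.862.

0.862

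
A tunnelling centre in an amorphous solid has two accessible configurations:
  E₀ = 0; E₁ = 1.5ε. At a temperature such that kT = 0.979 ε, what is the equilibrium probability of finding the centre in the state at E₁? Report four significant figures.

Eᵢ/kT = 0, 1.53218.
Z = Σ e^(−Eᵢ/kT) = e^(−0) + e^(−1.53218) = 1.00000 + 0.216064 = 1.21606.
P₁ = e^(−E₁/kT) / Z = 0.216064/1.21606 = 0.1777.

0.1777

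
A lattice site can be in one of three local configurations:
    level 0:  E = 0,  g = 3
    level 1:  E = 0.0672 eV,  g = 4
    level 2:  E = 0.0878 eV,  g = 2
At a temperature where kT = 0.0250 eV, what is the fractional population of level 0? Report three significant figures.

Eᵢ/kT = 0, 2.6880, 3.5120.
Z = Σ gᵢe^(−Eᵢ/kT) = 3·e^(−0) + 4·e^(−2.6880) + 2·e^(−3.5120) = 3.0000 + 0.27207 + 0.059674 = 3.3317.
P₀ = g₀ e^(−E₀/kT) / Z = 3.0000/3.3317 = 0.900.

0.900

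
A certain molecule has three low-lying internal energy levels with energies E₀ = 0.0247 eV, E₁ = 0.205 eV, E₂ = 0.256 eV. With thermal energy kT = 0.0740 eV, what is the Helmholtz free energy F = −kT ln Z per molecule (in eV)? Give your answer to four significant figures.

0.01557 eV

Eᵢ/kT = 0.333784, 2.77027, 3.45946.
Z = Σ e^(−Eᵢ/kT) = e^(−0.333784) + e^(−2.77027) + e^(−3.45946) = 0.716208 + 0.0626451 + 0.0314467 = 0.810300.
F = −kT ln Z = −0.0740 × ln(0.810300) = −0.0740 × -0.210351 = 0.01557 eV.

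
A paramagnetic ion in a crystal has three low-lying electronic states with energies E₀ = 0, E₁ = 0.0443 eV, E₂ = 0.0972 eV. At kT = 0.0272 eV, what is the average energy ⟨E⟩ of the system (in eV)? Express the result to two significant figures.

0.0093 eV

Eᵢ/kT = 0, 1.629, 3.574.
Z = Σ e^(−Eᵢ/kT) = e^(−0) + e^(−1.629) + e^(−3.574) = 1.000 + 0.1961 + 0.02804 = 1.224.
⟨E⟩ = Σ Eᵢ e^(−Eᵢ/kT) / Z = (0·1.000 + 0.0443·0.1961 + 0.0972·0.02804) / 1.224 = 0.0093 eV.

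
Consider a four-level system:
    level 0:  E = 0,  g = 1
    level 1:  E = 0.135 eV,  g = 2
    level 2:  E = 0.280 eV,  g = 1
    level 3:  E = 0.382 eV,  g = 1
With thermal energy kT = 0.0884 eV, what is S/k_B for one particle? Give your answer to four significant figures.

Eᵢ/kT = 0, 1.52715, 3.16742, 4.32127.
Z = Σ gᵢe^(−Eᵢ/kT) = 1·e^(−0) + 2·e^(−1.52715) + 1·e^(−3.16742) + 1·e^(−4.32127) = 1.00000 + 0.434307 + 0.0421121 + 0.0132830 = 1.48970.
⟨E⟩ = Σ EᵢPᵢ = 0.0506793 eV.
S/k_B = ln Z + ⟨E⟩/kT = ln(1.48970) + 0.0506793/0.0884 = 0.398575 + 0.573295 = 0.9719.

0.9719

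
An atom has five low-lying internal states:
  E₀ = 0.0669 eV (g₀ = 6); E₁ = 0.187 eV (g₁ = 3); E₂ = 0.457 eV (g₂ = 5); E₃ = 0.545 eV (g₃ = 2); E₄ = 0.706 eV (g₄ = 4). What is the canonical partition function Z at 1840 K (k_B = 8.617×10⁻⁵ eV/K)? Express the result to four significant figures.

k_BT = 8.617×10⁻⁵ × 1840 K = 0.158553 eV.
Eᵢ/kT = 0.421941, 1.17942, 2.88232, 3.43734, 4.45277.
Z = Σ gᵢe^(−Eᵢ/kT) = 6·e^(−0.421941) + 3·e^(−1.17942) + 5·e^(−2.88232) + 2·e^(−3.43734) + 4·e^(−4.45277) = 3.93464 + 0.922371 + 0.280023 + 0.0643002 + 0.0465850 = 5.24792.

Z = 5.248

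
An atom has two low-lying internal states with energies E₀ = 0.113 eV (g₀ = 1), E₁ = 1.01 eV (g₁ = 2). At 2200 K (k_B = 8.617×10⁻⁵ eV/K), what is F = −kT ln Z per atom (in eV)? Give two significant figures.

0.11 eV

k_BT = 8.617×10⁻⁵ × 2200 K = 0.1896 eV.
Eᵢ/kT = 0.5960, 5.327.
Z = Σ gᵢe^(−Eᵢ/kT) = 1·e^(−0.5960) + 2·e^(−5.327) = 0.5510 + 0.009717 = 0.5607.
F = −kT ln Z = −0.1896 × ln(0.5607) = −0.1896 × -0.5786 = 0.11 eV.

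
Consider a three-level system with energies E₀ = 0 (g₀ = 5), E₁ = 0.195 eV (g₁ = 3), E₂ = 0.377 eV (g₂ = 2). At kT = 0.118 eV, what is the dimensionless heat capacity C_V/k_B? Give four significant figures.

0.3794

Eᵢ/kT = 0, 1.65254, 3.19492.
Z = Σ gᵢe^(−Eᵢ/kT) = 5·e^(−0) + 3·e^(−1.65254) + 2·e^(−3.19492) = 5.00000 + 0.574688 + 0.0819396 = 5.65663.
⟨E⟩ = 0.0252722 eV, ⟨E²⟩ = 0.00592199 eV².
C_V/k_B = (⟨E²⟩ − ⟨E⟩²)/(kT)² = (0.00592199 − 0.000638684)/0.0139240 = 0.3794.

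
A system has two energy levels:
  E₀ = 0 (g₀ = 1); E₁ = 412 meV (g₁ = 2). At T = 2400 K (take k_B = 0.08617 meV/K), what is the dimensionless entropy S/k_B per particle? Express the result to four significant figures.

0.6682

k_BT = 0.08617 × 2400 K = 206.808 meV.
Eᵢ/kT = 0, 1.99219.
Z = Σ gᵢe^(−Eᵢ/kT) = 1·e^(−0) + 2·e^(−1.99219) = 1.00000 + 0.272793 = 1.27279.
⟨E⟩ = Σ EᵢPᵢ = 88.3026 meV.
S/k_B = ln Z + ⟨E⟩/kT = ln(1.27279) + 88.3026/206.808 = 0.241211 + 0.426979 = 0.6682.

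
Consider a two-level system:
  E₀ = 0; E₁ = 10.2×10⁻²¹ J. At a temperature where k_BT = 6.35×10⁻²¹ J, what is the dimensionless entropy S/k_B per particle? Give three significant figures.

0.451

Eᵢ/kT = 0, 1.6063.
Z = Σ e^(−Eᵢ/kT) = e^(−0) + e^(−1.6063) = 1.0000 + 0.20063 = 1.2006.
⟨E⟩ = Σ EᵢPᵢ = 1.7045 ×10⁻²¹ J.
S/k_B = ln Z + ⟨E⟩/kT = ln(1.2006) + 1.7045/6.35 = 0.18282 + 0.26843 = 0.451.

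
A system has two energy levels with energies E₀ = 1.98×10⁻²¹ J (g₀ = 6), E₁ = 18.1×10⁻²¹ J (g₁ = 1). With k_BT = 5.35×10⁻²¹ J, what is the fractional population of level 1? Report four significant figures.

0.008123

Eᵢ/kT = 0.370093, 3.38318.
Z = Σ gᵢe^(−Eᵢ/kT) = 6·e^(−0.370093) + 1·e^(−3.38318) = 4.14402 + 0.0339394 = 4.17796.
P₁ = g₁ e^(−E₁/kT) / Z = 0.0339394/4.17796 = 0.008123.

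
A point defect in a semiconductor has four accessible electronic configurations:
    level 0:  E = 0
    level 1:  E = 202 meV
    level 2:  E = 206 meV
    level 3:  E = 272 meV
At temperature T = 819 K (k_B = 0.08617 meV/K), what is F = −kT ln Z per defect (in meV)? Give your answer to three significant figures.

-8.77 meV

k_BT = 0.08617 × 819 K = 70.573 meV.
Eᵢ/kT = 0, 2.8623, 2.9190, 3.8542.
Z = Σ e^(−Eᵢ/kT) = e^(−0) + e^(−2.8623) + e^(−2.9190) + e^(−3.8542) = 1.0000 + 0.057137 + 0.053988 + 0.021191 = 1.1323.
F = −kT ln Z = −70.573 × ln(1.1323) = −70.573 × 0.12425 = -8.77 meV.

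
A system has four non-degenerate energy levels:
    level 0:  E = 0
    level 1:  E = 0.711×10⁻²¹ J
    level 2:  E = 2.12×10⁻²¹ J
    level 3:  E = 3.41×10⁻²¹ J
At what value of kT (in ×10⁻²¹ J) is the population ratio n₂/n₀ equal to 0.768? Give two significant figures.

n₂/n₀ = exp[−(E₂−E₀)/kT] = 0.768.
⇒ (E₂−E₀)/kT = ln(1/0.768) = ln(1.302) = 0.2639.
kT = 2.12 ×10⁻²¹ J / 0.2639 = 8.0 ×10⁻²¹ J.

8.0 ×10⁻²¹ J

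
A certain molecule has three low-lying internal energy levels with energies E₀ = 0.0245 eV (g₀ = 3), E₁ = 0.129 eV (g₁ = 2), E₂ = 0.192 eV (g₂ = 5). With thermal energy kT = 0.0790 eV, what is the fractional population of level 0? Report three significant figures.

Eᵢ/kT = 0.31013, 1.6329, 2.4304.
Z = Σ gᵢe^(−Eᵢ/kT) = 3·e^(−0.31013) + 2·e^(−1.6329) + 5·e^(−2.4304) = 2.2001 + 0.39072 + 0.44001 = 3.0308.
P₀ = g₀ e^(−E₀/kT) / Z = 2.2001/3.0308 = 0.726.

0.726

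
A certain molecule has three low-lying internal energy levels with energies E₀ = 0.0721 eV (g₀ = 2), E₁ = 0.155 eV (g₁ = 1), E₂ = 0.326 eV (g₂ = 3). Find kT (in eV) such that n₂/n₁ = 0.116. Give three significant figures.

0.0526 eV

n₂/n₁ = (g₂/g₁) exp[−(E₂−E₁)/kT] = 0.116.
⇒ (E₂−E₁)/kT = ln((3/1)/0.116) = ln(25.862) = 3.2528.
kT = 0.171 eV / 3.2528 = 0.0526 eV.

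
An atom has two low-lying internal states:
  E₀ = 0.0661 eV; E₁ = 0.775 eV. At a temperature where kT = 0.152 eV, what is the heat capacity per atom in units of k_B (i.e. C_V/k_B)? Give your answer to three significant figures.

Eᵢ/kT = 0.43487, 5.0987.
Z = Σ e^(−Eᵢ/kT) = e^(−0.43487) + e^(−5.0987) = 0.64735 + 0.0061047 = 0.65345.
⟨E⟩ = 0.072723 eV, ⟨E²⟩ = 0.0099396 eV².
C_V/k_B = (⟨E²⟩ − ⟨E⟩²)/(kT)² = (0.0099396 − 0.0052886)/0.023104 = 0.201.

0.201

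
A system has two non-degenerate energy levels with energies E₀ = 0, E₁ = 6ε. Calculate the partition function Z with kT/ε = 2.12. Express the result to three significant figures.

Z = 1.06

Eᵢ/kT = 0, 2.8302.
Z = Σ e^(−Eᵢ/kT) = e^(−0) + e^(−2.8302) = 1.0000 + 0.059001 = 1.0590.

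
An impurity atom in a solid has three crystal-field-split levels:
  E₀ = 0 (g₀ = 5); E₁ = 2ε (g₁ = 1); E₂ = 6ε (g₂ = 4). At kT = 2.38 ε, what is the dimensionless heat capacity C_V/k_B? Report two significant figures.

0.37

Eᵢ/kT = 0, 0.8403, 2.521.
Z = Σ gᵢe^(−Eᵢ/kT) = 5·e^(−0) + 1·e^(−0.8403) + 4·e^(−2.521) = 5.000 + 0.4316 + 0.3215 = 5.753.
⟨E⟩ = 0.4853 ε, ⟨E²⟩ = 2.312 ε².
C_V/k_B = (⟨E²⟩ − ⟨E⟩²)/(kT)² = (2.312 − 0.2355)/5.664 = 0.37.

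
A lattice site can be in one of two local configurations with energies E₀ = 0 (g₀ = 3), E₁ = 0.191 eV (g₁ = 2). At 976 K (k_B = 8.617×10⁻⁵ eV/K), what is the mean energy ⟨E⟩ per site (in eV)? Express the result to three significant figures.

0.0123 eV

k_BT = 8.617×10⁻⁵ × 976 K = 0.084102 eV.
Eᵢ/kT = 0, 2.2711.
Z = Σ gᵢe^(−Eᵢ/kT) = 3·e^(−0) + 2·e^(−2.2711) = 3.0000 + 0.20640 = 3.2064.
⟨E⟩ = Σ Eᵢ gᵢe^(−Eᵢ/kT) / Z = (0·3.0000 + 0.191·0.20640) / 3.2064 = 0.0123 eV.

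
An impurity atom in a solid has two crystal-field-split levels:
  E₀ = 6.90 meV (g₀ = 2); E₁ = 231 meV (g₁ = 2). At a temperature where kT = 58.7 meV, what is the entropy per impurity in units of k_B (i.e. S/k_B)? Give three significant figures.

0.797

Eᵢ/kT = 0.11755, 3.9353.
Z = Σ gᵢe^(−Eᵢ/kT) = 2·e^(−0.11755) + 2·e^(−3.9353) = 1.7782 + 0.039080 = 1.8173.
⟨E⟩ = Σ EᵢPᵢ = 11.719 meV.
S/k_B = ln Z + ⟨E⟩/kT = ln(1.8173) + 11.719/58.7 = 0.59735 + 0.19964 = 0.797.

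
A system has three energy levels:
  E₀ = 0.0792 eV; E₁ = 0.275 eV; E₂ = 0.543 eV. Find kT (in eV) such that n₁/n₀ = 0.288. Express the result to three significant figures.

0.157 eV

n₁/n₀ = exp[−(E₁−E₀)/kT] = 0.288.
⇒ (E₁−E₀)/kT = ln(1/0.288) = ln(3.4722) = 1.2448.
kT = 0.1958 eV / 1.2448 = 0.157 eV.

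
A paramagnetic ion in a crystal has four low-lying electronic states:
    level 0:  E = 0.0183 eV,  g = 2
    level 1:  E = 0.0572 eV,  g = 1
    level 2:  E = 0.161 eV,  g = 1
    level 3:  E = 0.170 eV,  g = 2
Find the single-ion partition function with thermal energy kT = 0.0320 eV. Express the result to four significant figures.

Z = 1.313

Eᵢ/kT = 0.571875, 1.78750, 5.03125, 5.31250.
Z = Σ gᵢe^(−Eᵢ/kT) = 2·e^(−0.571875) + 1·e^(−1.78750) + 1·e^(−5.03125) + 2·e^(−5.31250) = 1.12893 + 0.167378 + 0.00653064 + 0.00985917 = 1.31270.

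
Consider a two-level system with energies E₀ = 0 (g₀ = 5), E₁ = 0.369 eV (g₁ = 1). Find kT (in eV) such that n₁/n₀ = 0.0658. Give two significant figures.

0.33 eV

n₁/n₀ = (g₁/g₀) exp[−(E₁−E₀)/kT] = 0.0658.
⇒ (E₁−E₀)/kT = ln((1/5)/0.0658) = ln(3.040) = 1.112.
kT = 0.369 eV / 1.112 = 0.33 eV.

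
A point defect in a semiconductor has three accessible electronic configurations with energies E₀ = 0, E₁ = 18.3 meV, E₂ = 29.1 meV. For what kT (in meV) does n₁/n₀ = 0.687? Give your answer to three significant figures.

n₁/n₀ = exp[−(E₁−E₀)/kT] = 0.687.
⇒ (E₁−E₀)/kT = ln(1/0.687) = ln(1.4556) = 0.37542.
kT = 18.3 meV / 0.37542 = 48.7 meV.

48.7 meV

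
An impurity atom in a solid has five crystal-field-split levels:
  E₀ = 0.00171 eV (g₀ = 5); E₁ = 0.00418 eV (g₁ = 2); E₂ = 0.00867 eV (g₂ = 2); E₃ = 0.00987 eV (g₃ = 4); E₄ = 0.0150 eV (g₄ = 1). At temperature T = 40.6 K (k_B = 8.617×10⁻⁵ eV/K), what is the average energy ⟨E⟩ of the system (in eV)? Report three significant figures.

k_BT = 8.617×10⁻⁵ × 40.6 K = 0.0034985 eV.
Eᵢ/kT = 0.48878, 1.1948, 2.4782, 2.8212, 4.2876.
Z = Σ gᵢe^(−Eᵢ/kT) = 5·e^(−0.48878) + 2·e^(−1.1948) + 2·e^(−2.4782) + 4·e^(−2.8212) + 1·e^(−4.2876) = 3.0669 + 0.60553 + 0.16779 + 0.23814 + 0.013738 = 4.0921.
⟨E⟩ = Σ Eᵢ gᵢe^(−Eᵢ/kT) / Z = (0.00171·3.0669 + 0.00418·0.60553 + 0.00867·0.16779 + 0.00987·0.23814 + 0.0150·0.013738) / 4.0921 = 0.00288 eV.

0.00288 eV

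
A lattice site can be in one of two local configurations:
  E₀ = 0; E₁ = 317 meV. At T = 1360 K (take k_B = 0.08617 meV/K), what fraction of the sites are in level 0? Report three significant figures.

k_BT = 0.08617 × 1360 K = 117.19 meV.
Eᵢ/kT = 0, 2.7050.
Z = Σ e^(−Eᵢ/kT) = e^(−0) + e^(−2.7050) = 1.0000 + 0.066870 = 1.0669.
P₀ = e^(−E₀/kT) / Z = 1.0000/1.0669 = 0.937.

0.937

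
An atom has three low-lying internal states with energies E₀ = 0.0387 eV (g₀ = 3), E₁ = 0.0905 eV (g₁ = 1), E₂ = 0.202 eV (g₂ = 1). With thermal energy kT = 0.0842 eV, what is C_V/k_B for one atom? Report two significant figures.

0.17

Eᵢ/kT = 0.4596, 1.075, 2.399.
Z = Σ gᵢe^(−Eᵢ/kT) = 3·e^(−0.4596) + 1·e^(−1.075) + 1·e^(−2.399) = 1.895 + 0.3413 + 0.09081 = 2.327.
⟨E⟩ = 0.05267 eV, ⟨E²⟩ = 0.004013 eV².
C_V/k_B = (⟨E²⟩ − ⟨E⟩²)/(kT)² = (0.004013 − 0.002774)/0.007090 = 0.17.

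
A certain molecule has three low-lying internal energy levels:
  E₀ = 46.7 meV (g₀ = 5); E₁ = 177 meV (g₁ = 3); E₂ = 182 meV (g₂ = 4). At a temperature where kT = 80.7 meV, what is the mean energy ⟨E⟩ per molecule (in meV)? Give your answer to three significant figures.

74.9 meV

Eᵢ/kT = 0.57869, 2.1933, 2.2553.
Z = Σ gᵢe^(−Eᵢ/kT) = 5·e^(−0.57869) + 3·e^(−2.1933) + 4·e^(−2.2553) = 2.8032 + 0.33464 + 0.41937 = 3.5572.
⟨E⟩ = Σ Eᵢ gᵢe^(−Eᵢ/kT) / Z = (46.7·2.8032 + 177·0.33464 + 182·0.41937) / 3.5572 = 74.9 meV.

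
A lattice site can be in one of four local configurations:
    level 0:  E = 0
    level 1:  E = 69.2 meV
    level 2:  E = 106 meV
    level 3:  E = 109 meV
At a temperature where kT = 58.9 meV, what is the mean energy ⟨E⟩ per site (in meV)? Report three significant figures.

Eᵢ/kT = 0, 1.1749, 1.7997, 1.8506.
Z = Σ e^(−Eᵢ/kT) = e^(−0) + e^(−1.1749) + e^(−1.7997) + e^(−1.8506) = 1.0000 + 0.30885 + 0.16535 + 0.15714 = 1.6313.
⟨E⟩ = Σ Eᵢ e^(−Eᵢ/kT) / Z = (0·1.0000 + 69.2·0.30885 + 106·0.16535 + 109·0.15714) / 1.6313 = 34.3 meV.

34.3 meV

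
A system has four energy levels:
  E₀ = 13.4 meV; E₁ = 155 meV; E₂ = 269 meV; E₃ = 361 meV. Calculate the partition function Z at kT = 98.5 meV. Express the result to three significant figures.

Eᵢ/kT = 0.13604, 1.5736, 2.7310, 3.6650.
Z = Σ e^(−Eᵢ/kT) = e^(−0.13604) + e^(−1.5736) + e^(−2.7310) + e^(−3.6650) = 0.87281 + 0.20730 + 0.065154 + 0.025604 = 1.1709.

Z = 1.17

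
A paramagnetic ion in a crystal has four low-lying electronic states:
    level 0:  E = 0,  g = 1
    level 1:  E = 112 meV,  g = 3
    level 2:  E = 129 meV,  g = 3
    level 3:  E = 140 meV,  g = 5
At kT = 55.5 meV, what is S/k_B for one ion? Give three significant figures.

Eᵢ/kT = 0, 2.0180, 2.3243, 2.5225.
Z = Σ gᵢe^(−Eᵢ/kT) = 1·e^(−0) + 3·e^(−2.0180) + 3·e^(−2.3243) + 5·e^(−2.5225) = 1.0000 + 0.39876 + 0.29356 + 0.40129 = 2.0936.
⟨E⟩ = Σ EᵢPᵢ = 66.255 meV.
S/k_B = ln Z + ⟨E⟩/kT = ln(2.0936) + 66.255/55.5 = 0.73889 + 1.1938 = 1.93.

1.93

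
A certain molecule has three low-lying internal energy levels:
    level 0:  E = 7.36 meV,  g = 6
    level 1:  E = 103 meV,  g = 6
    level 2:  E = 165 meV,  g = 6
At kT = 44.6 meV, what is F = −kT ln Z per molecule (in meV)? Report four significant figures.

-78.64 meV

Eᵢ/kT = 0.165022, 2.30942, 3.69955.
Z = Σ gᵢe^(−Eᵢ/kT) = 6·e^(−0.165022) + 6·e^(−2.30942) + 6·e^(−3.69955) = 5.08725 + 0.595913 + 0.148408 = 5.83157.
F = −kT ln Z = −44.6 × ln(5.83157) = −44.6 × 1.76329 = -78.64 meV.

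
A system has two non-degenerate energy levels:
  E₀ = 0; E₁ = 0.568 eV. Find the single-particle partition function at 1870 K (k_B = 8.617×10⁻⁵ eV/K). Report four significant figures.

k_BT = 8.617×10⁻⁵ × 1870 K = 0.161138 eV.
Eᵢ/kT = 0, 3.52493.
Z = Σ e^(−Eᵢ/kT) = e^(−0) + e^(−3.52493) = 1.00000 + 0.0294539 = 1.02945.

Z = 1.029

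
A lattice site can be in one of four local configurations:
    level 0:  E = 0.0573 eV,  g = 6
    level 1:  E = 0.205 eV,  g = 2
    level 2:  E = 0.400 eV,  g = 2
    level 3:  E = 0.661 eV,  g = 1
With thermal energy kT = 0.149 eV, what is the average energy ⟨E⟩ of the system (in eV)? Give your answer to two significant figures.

Eᵢ/kT = 0.3846, 1.376, 2.685, 4.436.
Z = Σ gᵢe^(−Eᵢ/kT) = 6·e^(−0.3846) + 2·e^(−1.376) + 2·e^(−2.685) + 1·e^(−4.436) = 4.084 + 0.5052 + 0.1364 + 0.01184 = 4.737.
⟨E⟩ = Σ Eᵢ gᵢe^(−Eᵢ/kT) / Z = (0.0573·4.084 + 0.205·0.5052 + 0.400·0.1364 + 0.661·0.01184) / 4.737 = 0.084 eV.

0.084 eV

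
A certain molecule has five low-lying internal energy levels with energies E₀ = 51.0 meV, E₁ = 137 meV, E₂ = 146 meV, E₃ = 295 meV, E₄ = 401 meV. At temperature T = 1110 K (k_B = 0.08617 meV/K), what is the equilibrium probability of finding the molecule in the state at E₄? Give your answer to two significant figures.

0.014

k_BT = 0.08617 × 1110 K = 95.65 meV.
Eᵢ/kT = 0.5332, 1.432, 1.526, 3.084, 4.192.
Z = Σ e^(−Eᵢ/kT) = e^(−0.5332) + e^(−1.432) + e^(−1.526) + e^(−3.084) + e^(−4.192) = 0.5867 + 0.2388 + 0.2174 + 0.04578 + 0.01512 = 1.104.
P₄ = e^(−E₄/kT) / Z = 0.01512/1.104 = 0.014.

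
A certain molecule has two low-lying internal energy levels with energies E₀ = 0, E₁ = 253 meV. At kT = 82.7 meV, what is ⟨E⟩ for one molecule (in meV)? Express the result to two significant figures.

Eᵢ/kT = 0, 3.059.
Z = Σ e^(−Eᵢ/kT) = e^(−0) + e^(−3.059) = 1.000 + 0.04693 = 1.047.
⟨E⟩ = Σ Eᵢ e^(−Eᵢ/kT) / Z = (0·1.000 + 253·0.04693) / 1.047 = 11 meV.

11 meV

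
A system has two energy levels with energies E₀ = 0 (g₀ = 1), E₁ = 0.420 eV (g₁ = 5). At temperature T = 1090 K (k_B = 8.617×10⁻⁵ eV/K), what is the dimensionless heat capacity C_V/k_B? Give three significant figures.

1.02

k_BT = 8.617×10⁻⁵ × 1090 K = 0.093925 eV.
Eᵢ/kT = 0, 4.4717.
Z = Σ gᵢe^(−Eᵢ/kT) = 1·e^(−0) + 5·e^(−4.4717) = 1.0000 + 0.057139 = 1.0571.
⟨E⟩ = 0.022702 eV, ⟨E²⟩ = 0.0095349 eV².
C_V/k_B = (⟨E²⟩ − ⟨E⟩²)/(kT)² = (0.0095349 − 0.00051538)/0.0088219 = 1.02.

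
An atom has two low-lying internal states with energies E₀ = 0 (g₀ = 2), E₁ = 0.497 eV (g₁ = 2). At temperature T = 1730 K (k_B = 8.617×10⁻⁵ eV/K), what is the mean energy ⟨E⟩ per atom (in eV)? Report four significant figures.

k_BT = 8.617×10⁻⁵ × 1730 K = 0.149074 eV.
Eᵢ/kT = 0, 3.33391.
Z = Σ gᵢe^(−Eᵢ/kT) = 2·e^(−0) + 2·e^(−3.33391) = 2.00000 + 0.0713069 = 2.07131.
⟨E⟩ = Σ Eᵢ gᵢe^(−Eᵢ/kT) / Z = (0·2.00000 + 0.497·0.0713069) / 2.07131 = 0.01711 eV.

0.01711 eV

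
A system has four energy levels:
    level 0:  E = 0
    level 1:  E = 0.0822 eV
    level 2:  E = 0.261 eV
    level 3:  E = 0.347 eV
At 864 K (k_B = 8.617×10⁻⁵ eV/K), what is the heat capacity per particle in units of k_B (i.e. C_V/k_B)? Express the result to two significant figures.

k_BT = 8.617×10⁻⁵ × 864 K = 0.07445 eV.
Eᵢ/kT = 0, 1.104, 3.506, 4.661.
Z = Σ e^(−Eᵢ/kT) = e^(−0) + e^(−1.104) + e^(−3.506) + e^(−4.661) = 1.000 + 0.3315 + 0.03002 + 0.009457 = 1.371.
⟨E⟩ = 0.02798 eV, ⟨E²⟩ = 0.003956 eV².
C_V/k_B = (⟨E²⟩ − ⟨E⟩²)/(kT)² = (0.003956 − 0.0007829)/0.005543 = 0.57.

0.57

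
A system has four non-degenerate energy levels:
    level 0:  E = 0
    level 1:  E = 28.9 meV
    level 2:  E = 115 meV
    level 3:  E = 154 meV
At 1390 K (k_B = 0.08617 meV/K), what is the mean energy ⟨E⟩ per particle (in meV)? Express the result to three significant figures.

k_BT = 0.08617 × 1390 K = 119.78 meV.
Eᵢ/kT = 0, 0.24128, 0.96009, 1.2857.
Z = Σ e^(−Eᵢ/kT) = e^(−0) + e^(−0.24128) + e^(−0.96009) + e^(−1.2857) = 1.0000 + 0.78562 + 0.38286 + 0.27646 = 2.4449.
⟨E⟩ = Σ Eᵢ e^(−Eᵢ/kT) / Z = (0·1.0000 + 28.9·0.78562 + 115·0.38286 + 154·0.27646) / 2.4449 = 44.7 meV.

44.7 meV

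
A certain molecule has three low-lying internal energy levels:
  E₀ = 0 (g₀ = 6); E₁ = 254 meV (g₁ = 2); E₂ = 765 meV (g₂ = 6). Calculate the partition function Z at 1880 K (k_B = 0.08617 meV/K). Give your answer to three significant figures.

k_BT = 0.08617 × 1880 K = 162.00 meV.
Eᵢ/kT = 0, 1.5679, 4.7222.
Z = Σ gᵢe^(−Eᵢ/kT) = 6·e^(−0) + 2·e^(−1.5679) + 6·e^(−4.7222) = 6.0000 + 0.41697 + 0.053374 = 6.4703.

Z = 6.47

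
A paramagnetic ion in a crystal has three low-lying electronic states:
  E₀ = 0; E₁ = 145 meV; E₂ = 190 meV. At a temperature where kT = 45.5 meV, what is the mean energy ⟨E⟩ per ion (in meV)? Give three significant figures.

8.43 meV

Eᵢ/kT = 0, 3.1868, 4.1758.
Z = Σ e^(−Eᵢ/kT) = e^(−0) + e^(−3.1868) + e^(−4.1758) = 1.0000 + 0.041304 + 0.015363 = 1.0567.
⟨E⟩ = Σ Eᵢ e^(−Eᵢ/kT) / Z = (0·1.0000 + 145·0.041304 + 190·0.015363) / 1.0567 = 8.43 meV.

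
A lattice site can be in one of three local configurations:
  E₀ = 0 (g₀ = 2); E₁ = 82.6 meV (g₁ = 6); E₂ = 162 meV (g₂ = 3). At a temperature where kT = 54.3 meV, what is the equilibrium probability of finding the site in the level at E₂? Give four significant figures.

Eᵢ/kT = 0, 1.52118, 2.98343.
Z = Σ gᵢe^(−Eᵢ/kT) = 2·e^(−0) + 6·e^(−1.52118) + 3·e^(−2.98343) = 2.00000 + 1.31072 + 0.151857 = 3.46258.
P₂ = g₂ e^(−E₂/kT) / Z = 0.151857/3.46258 = 0.04386.

0.04386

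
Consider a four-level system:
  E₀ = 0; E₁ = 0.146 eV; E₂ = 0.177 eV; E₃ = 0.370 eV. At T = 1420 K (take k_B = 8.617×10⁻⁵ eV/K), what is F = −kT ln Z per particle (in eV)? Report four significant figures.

k_BT = 8.617×10⁻⁵ × 1420 K = 0.122361 eV.
Eᵢ/kT = 0, 1.19319, 1.44654, 3.02384.
Z = Σ e^(−Eᵢ/kT) = e^(−0) + e^(−1.19319) + e^(−1.44654) + e^(−3.02384) = 1.00000 + 0.303252 + 0.235383 + 0.0486142 = 1.58725.
F = −kT ln Z = −0.122361 × ln(1.58725) = −0.122361 × 0.462003 = -0.05653 eV.

-0.05653 eV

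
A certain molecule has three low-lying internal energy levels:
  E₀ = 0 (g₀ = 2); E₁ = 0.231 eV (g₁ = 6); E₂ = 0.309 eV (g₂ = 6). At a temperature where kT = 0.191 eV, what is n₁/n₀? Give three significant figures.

0.895

n₁/n₀ = (g₁/g₀) exp[−(E₁−E₀)/kT] = (6/2) × exp(−(0.231 eV)/(0.191 eV)) = (6/2) × exp(-1.2094) = 0.895.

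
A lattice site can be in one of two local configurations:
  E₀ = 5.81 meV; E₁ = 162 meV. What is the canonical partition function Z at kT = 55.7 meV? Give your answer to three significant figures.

Eᵢ/kT = 0.10431, 2.9084.
Z = Σ e^(−Eᵢ/kT) = e^(−0.10431) + e^(−2.9084) = 0.90095 + 0.054563 = 0.95551.

Z = 0.956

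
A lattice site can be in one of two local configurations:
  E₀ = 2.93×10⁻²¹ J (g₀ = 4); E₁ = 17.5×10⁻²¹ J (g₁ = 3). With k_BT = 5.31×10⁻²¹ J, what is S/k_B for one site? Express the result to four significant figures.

1.560

Eᵢ/kT = 0.551789, 3.29567.
Z = Σ gᵢe^(−Eᵢ/kT) = 4·e^(−0.551789) + 3·e^(−3.29567) = 2.30367 + 0.111130 = 2.41480.
⟨E⟩ = Σ EᵢPᵢ = 3.60052 ×10⁻²¹ J.
S/k_B = ln Z + ⟨E⟩/kT = ln(2.41480) + 3.60052/5.31 = 0.881616 + 0.678064 = 1.560.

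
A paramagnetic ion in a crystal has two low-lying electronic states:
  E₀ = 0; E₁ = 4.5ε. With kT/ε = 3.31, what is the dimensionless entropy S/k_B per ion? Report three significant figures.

Eᵢ/kT = 0, 1.3595.
Z = Σ e^(−Eᵢ/kT) = e^(−0) + e^(−1.3595) = 1.0000 + 0.25679 = 1.2568.
⟨E⟩ = Σ EᵢPᵢ = 0.91944 ε.
S/k_B = ln Z + ⟨E⟩/kT = ln(1.2568) + 0.91944/3.31 = 0.22857 + 0.27778 = 0.506.

0.506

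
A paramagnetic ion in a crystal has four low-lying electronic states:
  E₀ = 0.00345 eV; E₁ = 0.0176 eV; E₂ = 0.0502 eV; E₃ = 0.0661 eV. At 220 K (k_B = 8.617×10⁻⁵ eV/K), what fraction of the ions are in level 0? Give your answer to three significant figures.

0.627

k_BT = 8.617×10⁻⁵ × 220 K = 0.018957 eV.
Eᵢ/kT = 0.18199, 0.92842, 2.6481, 3.4868.
Z = Σ e^(−Eᵢ/kT) = e^(−0.18199) + e^(−0.92842) + e^(−2.6481) + e^(−3.4868) = 0.83361 + 0.39518 + 0.070786 + 0.030599 = 1.3302.
P₀ = e^(−E₀/kT) / Z = 0.83361/1.3302 = 0.627.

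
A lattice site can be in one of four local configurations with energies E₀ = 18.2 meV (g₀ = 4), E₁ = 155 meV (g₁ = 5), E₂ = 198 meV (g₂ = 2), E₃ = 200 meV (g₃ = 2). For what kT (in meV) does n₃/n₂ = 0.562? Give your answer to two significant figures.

n₃/n₂ = (g₃/g₂) exp[−(E₃−E₂)/kT] = 0.562.
⇒ (E₃−E₂)/kT = ln((2/2)/0.562) = ln(1.779) = 0.5761.
kT = 2 meV / 0.5761 = 3.5 meV.

3.5 meV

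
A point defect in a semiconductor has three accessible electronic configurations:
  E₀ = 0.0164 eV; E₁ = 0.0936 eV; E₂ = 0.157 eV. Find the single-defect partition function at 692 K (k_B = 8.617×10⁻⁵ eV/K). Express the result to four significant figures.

k_BT = 8.617×10⁻⁵ × 692 K = 0.0596296 eV.
Eᵢ/kT = 0.275031, 1.56969, 2.63292.
Z = Σ e^(−Eᵢ/kT) = e^(−0.275031) + e^(−1.56969) + e^(−2.63292) = 0.759549 + 0.208110 + 0.0718683 = 1.03953.

Z = 1.040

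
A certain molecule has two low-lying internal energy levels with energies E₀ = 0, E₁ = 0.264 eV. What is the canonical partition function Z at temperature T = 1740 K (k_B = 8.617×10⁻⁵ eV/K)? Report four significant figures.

k_BT = 8.617×10⁻⁵ × 1740 K = 0.149936 eV.
Eᵢ/kT = 0, 1.76075.
Z = Σ e^(−Eᵢ/kT) = e^(−0) + e^(−1.76075) = 1.00000 + 0.171916 = 1.17192.

Z = 1.172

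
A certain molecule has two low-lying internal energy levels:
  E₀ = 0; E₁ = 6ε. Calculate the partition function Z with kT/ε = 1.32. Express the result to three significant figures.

Z = 1.01

Eᵢ/kT = 0, 4.5455.
Z = Σ e^(−Eᵢ/kT) = e^(−0) + e^(−4.5455) = 1.0000 + 0.010615 = 1.0106.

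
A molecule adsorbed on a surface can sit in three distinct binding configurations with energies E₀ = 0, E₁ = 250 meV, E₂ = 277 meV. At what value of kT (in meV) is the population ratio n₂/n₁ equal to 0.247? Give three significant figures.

n₂/n₁ = exp[−(E₂−E₁)/kT] = 0.247.
⇒ (E₂−E₁)/kT = ln(1/0.247) = ln(4.0486) = 1.3984.
kT = 27 meV / 1.3984 = 19.3 meV.

19.3 meV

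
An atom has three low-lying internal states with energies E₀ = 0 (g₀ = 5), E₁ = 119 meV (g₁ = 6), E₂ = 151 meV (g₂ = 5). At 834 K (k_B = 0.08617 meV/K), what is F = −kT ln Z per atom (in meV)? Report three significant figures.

k_BT = 0.08617 × 834 K = 71.866 meV.
Eᵢ/kT = 0, 1.6559, 2.1011.
Z = Σ gᵢe^(−Eᵢ/kT) = 5·e^(−0) + 6·e^(−1.6559) + 5·e^(−2.1011) = 5.0000 + 1.1455 + 0.61161 = 6.7571.
F = −kT ln Z = −71.866 × ln(6.7571) = −71.866 × 1.9106 = -137 meV.

-137 meV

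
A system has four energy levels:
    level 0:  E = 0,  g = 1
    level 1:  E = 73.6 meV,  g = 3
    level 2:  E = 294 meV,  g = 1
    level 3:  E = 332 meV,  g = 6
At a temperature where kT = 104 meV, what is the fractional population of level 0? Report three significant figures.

0.359

Eᵢ/kT = 0, 0.70769, 2.8269, 3.1923.
Z = Σ gᵢe^(−Eᵢ/kT) = 1·e^(−0) + 3·e^(−0.70769) + 1·e^(−2.8269) + 6·e^(−3.1923) = 1.0000 + 1.4783 + 0.059196 + 0.24646 = 2.7840.
P₀ = g₀ e^(−E₀/kT) / Z = 1.0000/2.7840 = 0.359.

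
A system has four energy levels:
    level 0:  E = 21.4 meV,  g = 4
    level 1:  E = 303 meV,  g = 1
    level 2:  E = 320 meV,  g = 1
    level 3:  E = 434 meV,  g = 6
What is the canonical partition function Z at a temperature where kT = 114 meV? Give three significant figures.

Z = 3.58

Eᵢ/kT = 0.18772, 2.6579, 2.8070, 3.8070.
Z = Σ gᵢe^(−Eᵢ/kT) = 4·e^(−0.18772) + 1·e^(−2.6579) + 1·e^(−2.8070) + 6·e^(−3.8070) = 3.3154 + 0.070095 + 0.060386 + 0.13329 = 3.5792.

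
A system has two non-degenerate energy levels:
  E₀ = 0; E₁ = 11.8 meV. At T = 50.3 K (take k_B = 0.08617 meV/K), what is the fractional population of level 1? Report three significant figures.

k_BT = 0.08617 × 50.3 K = 4.3344 meV.
Eᵢ/kT = 0, 2.7224.
Z = Σ e^(−Eᵢ/kT) = e^(−0) + e^(−2.7224) = 1.0000 + 0.065717 = 1.0657.
P₁ = e^(−E₁/kT) / Z = 0.065717/1.0657 = 0.0617.

0.0617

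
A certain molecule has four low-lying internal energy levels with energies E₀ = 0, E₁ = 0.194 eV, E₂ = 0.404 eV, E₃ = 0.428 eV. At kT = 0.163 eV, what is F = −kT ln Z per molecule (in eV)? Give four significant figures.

-0.06173 eV

Eᵢ/kT = 0, 1.19018, 2.47853, 2.62577.
Z = Σ e^(−Eᵢ/kT) = e^(−0) + e^(−1.19018) + e^(−2.47853) + e^(−2.62577) = 1.00000 + 0.304167 + 0.0838664 + 0.0723840 = 1.46042.
F = −kT ln Z = −0.163 × ln(1.46042) = −0.163 × 0.378724 = -0.06173 eV.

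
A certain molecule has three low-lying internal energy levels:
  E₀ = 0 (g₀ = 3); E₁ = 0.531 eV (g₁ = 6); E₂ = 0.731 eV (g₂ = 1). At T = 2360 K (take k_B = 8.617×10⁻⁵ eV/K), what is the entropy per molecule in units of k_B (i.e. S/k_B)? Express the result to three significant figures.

1.60

k_BT = 8.617×10⁻⁵ × 2360 K = 0.20336 eV.
Eᵢ/kT = 0, 2.6111, 3.5946.
Z = Σ gᵢe^(−Eᵢ/kT) = 3·e^(−0) + 6·e^(−2.6111) + 1·e^(−3.5946) = 3.0000 + 0.44072 + 0.027472 = 3.4682.
⟨E⟩ = Σ EᵢPᵢ = 0.073267 eV.
S/k_B = ln Z + ⟨E⟩/kT = ln(3.4682) + 0.073267/0.20336 = 1.2436 + 0.36028 = 1.60.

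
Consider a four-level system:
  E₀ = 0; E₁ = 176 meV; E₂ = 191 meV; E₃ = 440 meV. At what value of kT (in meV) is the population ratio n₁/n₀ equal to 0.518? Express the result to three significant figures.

n₁/n₀ = exp[−(E₁−E₀)/kT] = 0.518.
⇒ (E₁−E₀)/kT = ln(1/0.518) = ln(1.9305) = 0.65778.
kT = 176 meV / 0.65778 = 268 meV.

268 meV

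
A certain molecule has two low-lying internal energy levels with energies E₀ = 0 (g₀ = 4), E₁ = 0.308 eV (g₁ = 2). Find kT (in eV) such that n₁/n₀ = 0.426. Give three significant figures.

n₁/n₀ = (g₁/g₀) exp[−(E₁−E₀)/kT] = 0.426.
⇒ (E₁−E₀)/kT = ln((2/4)/0.426) = ln(1.1737) = 0.16016.
kT = 0.308 eV / 0.16016 = 1.92 eV.

1.92 eV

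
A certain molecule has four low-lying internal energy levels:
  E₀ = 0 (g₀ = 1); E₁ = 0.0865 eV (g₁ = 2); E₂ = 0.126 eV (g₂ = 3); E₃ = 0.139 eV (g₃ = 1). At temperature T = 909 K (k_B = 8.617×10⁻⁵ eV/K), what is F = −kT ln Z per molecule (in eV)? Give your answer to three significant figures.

k_BT = 8.617×10⁻⁵ × 909 K = 0.078329 eV.
Eᵢ/kT = 0, 1.1043, 1.6086, 1.7746.
Z = Σ gᵢe^(−Eᵢ/kT) = 1·e^(−0) + 2·e^(−1.1043) + 3·e^(−1.6086) + 1·e^(−1.7746) = 1.0000 + 0.66289 + 0.60050 + 0.16955 = 2.4329.
F = −kT ln Z = −0.078329 × ln(2.4329) = −0.078329 × 0.88908 = -0.0696 eV.

-0.0696 eV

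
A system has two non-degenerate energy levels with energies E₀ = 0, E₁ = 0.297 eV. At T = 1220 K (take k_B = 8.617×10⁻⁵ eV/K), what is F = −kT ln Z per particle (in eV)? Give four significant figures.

-0.006056 eV

k_BT = 8.617×10⁻⁵ × 1220 K = 0.105127 eV.
Eᵢ/kT = 0, 2.82515.
Z = Σ e^(−Eᵢ/kT) = e^(−0) + e^(−2.82515) = 1.00000 + 0.0592998 = 1.05930.
F = −kT ln Z = −0.105127 × ln(1.05930) = −0.105127 × 0.0576083 = -0.006056 eV.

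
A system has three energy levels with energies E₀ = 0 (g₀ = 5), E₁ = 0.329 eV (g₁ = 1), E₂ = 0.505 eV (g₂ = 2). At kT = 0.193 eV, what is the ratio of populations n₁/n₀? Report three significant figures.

n₁/n₀ = (g₁/g₀) exp[−(E₁−E₀)/kT] = (1/5) × exp(−(0.329 eV)/(0.193 eV)) = (1/5) × exp(-1.7047) = 0.0364.

0.0364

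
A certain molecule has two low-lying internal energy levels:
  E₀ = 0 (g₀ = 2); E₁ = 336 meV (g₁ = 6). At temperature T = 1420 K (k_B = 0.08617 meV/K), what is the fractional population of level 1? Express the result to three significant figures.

0.161

k_BT = 0.08617 × 1420 K = 122.36 meV.
Eᵢ/kT = 0, 2.7460.
Z = Σ gᵢe^(−Eᵢ/kT) = 2·e^(−0) + 6·e^(−2.7460) = 2.0000 + 0.38510 = 2.3851.
P₁ = g₁ e^(−E₁/kT) / Z = 0.38510/2.3851 = 0.161.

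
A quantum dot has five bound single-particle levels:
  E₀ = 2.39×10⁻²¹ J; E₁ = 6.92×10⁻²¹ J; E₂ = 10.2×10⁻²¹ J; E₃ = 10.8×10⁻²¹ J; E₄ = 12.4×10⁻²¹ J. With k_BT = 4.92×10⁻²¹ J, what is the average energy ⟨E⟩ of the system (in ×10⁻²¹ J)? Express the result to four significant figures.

5.645 ×10⁻²¹ J

Eᵢ/kT = 0.485772, 1.40650, 2.07317, 2.19512, 2.52033.
Z = Σ e^(−Eᵢ/kT) = e^(−0.485772) + e^(−1.40650) + e^(−2.07317) + e^(−2.19512) + e^(−2.52033) = 0.615222 + 0.244999 + 0.125786 + 0.111345 + 0.0804331 = 1.17779.
⟨E⟩ = Σ Eᵢ e^(−Eᵢ/kT) / Z = (2.39·0.615222 + 6.92·0.244999 + 10.2·0.125786 + 10.8·0.111345 + 12.4·0.0804331) / 1.17779 = 5.645 ×10⁻²¹ J.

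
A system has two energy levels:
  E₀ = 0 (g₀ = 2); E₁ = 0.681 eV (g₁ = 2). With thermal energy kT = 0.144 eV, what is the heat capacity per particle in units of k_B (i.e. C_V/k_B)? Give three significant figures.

0.194

Eᵢ/kT = 0, 4.7292.
Z = Σ gᵢe^(−Eᵢ/kT) = 2·e^(−0) + 2·e^(−4.7292) = 2.0000 + 0.017667 = 2.0177.
⟨E⟩ = 0.0059628 eV, ⟨E²⟩ = 0.0040607 eV².
C_V/k_B = (⟨E²⟩ − ⟨E⟩²)/(kT)² = (0.0040607 − 0.000035555)/0.020736 = 0.194.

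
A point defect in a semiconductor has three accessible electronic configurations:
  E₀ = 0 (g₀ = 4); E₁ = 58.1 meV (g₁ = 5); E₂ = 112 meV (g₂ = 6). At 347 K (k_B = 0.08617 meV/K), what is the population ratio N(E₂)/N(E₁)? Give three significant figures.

0.198

k_BT = 0.08617 × 347 K = 29.901 meV.
n₂/n₁ = (g₂/g₁) exp[−(E₂−E₁)/kT] = (6/5) × exp(−(53.9 meV)/(29.901 meV)) = (6/5) × exp(-1.8026) = 0.198.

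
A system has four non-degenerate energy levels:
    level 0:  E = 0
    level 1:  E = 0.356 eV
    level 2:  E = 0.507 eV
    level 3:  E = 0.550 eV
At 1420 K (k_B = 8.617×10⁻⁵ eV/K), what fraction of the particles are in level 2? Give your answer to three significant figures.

0.0147

k_BT = 8.617×10⁻⁵ × 1420 K = 0.12236 eV.
Eᵢ/kT = 0, 2.9094, 4.1435, 4.4949.
Z = Σ e^(−Eᵢ/kT) = e^(−0) + e^(−2.9094) + e^(−4.1435) + e^(−4.4949) = 1.0000 + 0.054508 + 0.015867 + 0.011166 = 1.0815.
P₂ = e^(−E₂/kT) / Z = 0.015867/1.0815 = 0.0147.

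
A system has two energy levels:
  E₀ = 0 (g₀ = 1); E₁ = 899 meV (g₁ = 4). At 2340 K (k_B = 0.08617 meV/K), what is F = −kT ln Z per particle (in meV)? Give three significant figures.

-9.13 meV

k_BT = 0.08617 × 2340 K = 201.64 meV.
Eᵢ/kT = 0, 4.4584.
Z = Σ gᵢe^(−Eᵢ/kT) = 1·e^(−0) + 4·e^(−4.4584) = 1.0000 + 0.046324 = 1.0463.
F = −kT ln Z = −201.64 × ln(1.0463) = −201.64 × 0.045260 = -9.13 meV.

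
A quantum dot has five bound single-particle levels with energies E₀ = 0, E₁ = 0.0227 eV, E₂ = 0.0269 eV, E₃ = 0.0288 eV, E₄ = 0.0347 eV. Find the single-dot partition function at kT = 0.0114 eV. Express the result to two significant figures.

Z = 1.4

Eᵢ/kT = 0, 1.991, 2.360, 2.526, 3.044.
Z = Σ e^(−Eᵢ/kT) = e^(−0) + e^(−1.991) + e^(−2.360) + e^(−2.526) + e^(−3.044) = 1.000 + 0.1366 + 0.09442 + 0.07998 + 0.04764 = 1.359.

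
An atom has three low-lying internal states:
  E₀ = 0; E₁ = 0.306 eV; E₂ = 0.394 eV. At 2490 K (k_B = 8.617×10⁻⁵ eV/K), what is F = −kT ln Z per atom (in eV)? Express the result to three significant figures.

-0.0721 eV

k_BT = 8.617×10⁻⁵ × 2490 K = 0.21456 eV.
Eᵢ/kT = 0, 1.4262, 1.8363.
Z = Σ e^(−Eᵢ/kT) = e^(−0) + e^(−1.4262) + e^(−1.8363) = 1.0000 + 0.24022 + 0.15941 = 1.3996.
F = −kT ln Z = −0.21456 × ln(1.3996) = −0.21456 × 0.33619 = -0.0721 eV.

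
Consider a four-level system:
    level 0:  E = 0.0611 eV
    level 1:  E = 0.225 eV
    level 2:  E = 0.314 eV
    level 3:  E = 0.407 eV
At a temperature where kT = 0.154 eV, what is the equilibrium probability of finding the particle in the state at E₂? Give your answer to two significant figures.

0.12

Eᵢ/kT = 0.3968, 1.461, 2.039, 2.643.
Z = Σ e^(−Eᵢ/kT) = e^(−0.3968) + e^(−1.461) + e^(−2.039) + e^(−2.643) = 0.6725 + 0.2320 + 0.1302 + 0.07115 = 1.106.
P₂ = e^(−E₂/kT) / Z = 0.1302/1.106 = 0.12.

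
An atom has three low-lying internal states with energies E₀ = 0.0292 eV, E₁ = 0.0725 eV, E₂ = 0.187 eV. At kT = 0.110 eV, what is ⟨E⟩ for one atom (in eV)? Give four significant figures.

0.06412 eV

Eᵢ/kT = 0.265455, 0.659091, 1.70000.
Z = Σ e^(−Eᵢ/kT) = e^(−0.265455) + e^(−0.659091) + e^(−1.70000) = 0.766857 + 0.517321 + 0.182684 = 1.46686.
⟨E⟩ = Σ Eᵢ e^(−Eᵢ/kT) / Z = (0.0292·0.766857 + 0.0725·0.517321 + 0.187·0.182684) / 1.46686 = 0.06412 eV.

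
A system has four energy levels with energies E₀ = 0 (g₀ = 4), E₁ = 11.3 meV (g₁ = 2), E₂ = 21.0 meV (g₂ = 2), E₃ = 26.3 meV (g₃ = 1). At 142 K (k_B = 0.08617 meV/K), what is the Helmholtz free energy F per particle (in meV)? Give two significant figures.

-20 meV

k_BT = 0.08617 × 142 K = 12.24 meV.
Eᵢ/kT = 0, 0.9232, 1.716, 2.149.
Z = Σ gᵢe^(−Eᵢ/kT) = 4·e^(−0) + 2·e^(−0.9232) + 2·e^(−1.716) + 1·e^(−2.149) = 4.000 + 0.7945 + 0.3596 + 0.1166 = 5.271.
F = −kT ln Z = −12.24 × ln(5.271) = −12.24 × 1.662 = -20 meV.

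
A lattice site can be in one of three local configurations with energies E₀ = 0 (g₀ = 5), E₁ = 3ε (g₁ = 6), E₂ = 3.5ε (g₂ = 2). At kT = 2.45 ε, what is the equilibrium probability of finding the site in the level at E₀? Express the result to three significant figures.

Eᵢ/kT = 0, 1.2245, 1.4286.
Z = Σ gᵢe^(−Eᵢ/kT) = 5·e^(−0) + 6·e^(−1.2245) + 2·e^(−1.4286) = 5.0000 + 1.7634 + 0.47929 = 7.2427.
P₀ = g₀ e^(−E₀/kT) / Z = 5.0000/7.2427 = 0.690.

0.690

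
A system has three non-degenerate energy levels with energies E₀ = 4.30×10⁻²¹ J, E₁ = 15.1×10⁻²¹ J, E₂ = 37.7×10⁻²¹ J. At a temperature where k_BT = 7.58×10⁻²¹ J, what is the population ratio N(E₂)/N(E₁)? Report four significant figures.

n₂/n₁ = exp[−(E₂−E₁)/kT] = exp(−(22.6 ×10⁻²¹ J)/(7.58 ×10⁻²¹ J)) = exp(-2.98153) = 0.05072.

0.05072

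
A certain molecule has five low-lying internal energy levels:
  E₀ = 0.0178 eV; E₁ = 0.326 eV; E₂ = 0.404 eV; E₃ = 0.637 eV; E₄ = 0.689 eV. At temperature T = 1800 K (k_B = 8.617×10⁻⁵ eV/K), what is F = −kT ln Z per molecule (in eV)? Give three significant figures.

-0.0170 eV

k_BT = 8.617×10⁻⁵ × 1800 K = 0.15511 eV.
Eᵢ/kT = 0.11476, 2.1017, 2.6046, 4.1068, 4.4420.
Z = Σ e^(−Eᵢ/kT) = e^(−0.11476) + e^(−2.1017) + e^(−2.6046) + e^(−4.1068) + e^(−4.4420) = 0.89158 + 0.12225 + 0.073933 + 0.016460 + 0.011772 = 1.1160.
F = −kT ln Z = −0.15511 × ln(1.1160) = −0.15511 × 0.10975 = -0.0170 eV.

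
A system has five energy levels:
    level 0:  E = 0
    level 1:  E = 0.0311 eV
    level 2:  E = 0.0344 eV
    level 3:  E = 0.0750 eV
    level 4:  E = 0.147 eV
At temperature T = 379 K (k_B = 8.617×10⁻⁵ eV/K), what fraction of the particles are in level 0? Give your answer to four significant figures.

k_BT = 8.617×10⁻⁵ × 379 K = 0.0326584 eV.
Eᵢ/kT = 0, 0.952282, 1.05333, 2.29650, 4.50114.
Z = Σ e^(−Eᵢ/kT) = e^(−0) + e^(−0.952282) + e^(−1.05333) + e^(−2.29650) + e^(−4.50114) = 1.00000 + 0.385859 + 0.348774 + 0.100610 + 0.0110963 = 1.84634.
P₀ = e^(−E₀/kT) / Z = 1.00000/1.84634 = 0.5416.

0.5416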